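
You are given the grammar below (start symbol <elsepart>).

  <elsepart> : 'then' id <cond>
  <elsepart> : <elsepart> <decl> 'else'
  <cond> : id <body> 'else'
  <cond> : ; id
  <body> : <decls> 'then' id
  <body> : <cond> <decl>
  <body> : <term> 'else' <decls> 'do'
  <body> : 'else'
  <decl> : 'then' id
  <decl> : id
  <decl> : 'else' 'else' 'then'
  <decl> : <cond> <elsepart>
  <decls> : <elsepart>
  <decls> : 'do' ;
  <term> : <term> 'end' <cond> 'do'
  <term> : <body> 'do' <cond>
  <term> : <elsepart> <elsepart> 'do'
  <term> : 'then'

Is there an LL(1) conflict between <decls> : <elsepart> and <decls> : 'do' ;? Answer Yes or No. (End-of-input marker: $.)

FIRST(<elsepart>) = { 'then' } and FIRST('do' ;) = { 'do' }.
The FIRST sets are disjoint and neither alternative is nullable — no conflict.

No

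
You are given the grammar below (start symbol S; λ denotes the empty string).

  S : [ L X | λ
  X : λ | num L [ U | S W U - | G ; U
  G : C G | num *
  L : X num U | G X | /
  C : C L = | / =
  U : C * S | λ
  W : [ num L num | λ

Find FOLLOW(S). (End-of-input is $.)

{ $, -, /, =, [, num }

S is the start symbol, so $ ∈ FOLLOW(S).
In X : S W U -: add FIRST(W U -) = { -, /, [ }.
In U : C * S: S is at the end, add FOLLOW(U) = { $, -, /, =, [, num }.
Union: FOLLOW(S) = { $, -, /, =, [, num }.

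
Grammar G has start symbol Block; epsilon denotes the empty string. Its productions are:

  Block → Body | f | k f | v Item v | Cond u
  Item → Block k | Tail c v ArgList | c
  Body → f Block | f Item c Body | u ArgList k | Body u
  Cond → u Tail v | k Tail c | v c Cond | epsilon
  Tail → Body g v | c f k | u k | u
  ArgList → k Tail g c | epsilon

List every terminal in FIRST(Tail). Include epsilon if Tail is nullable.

{ c, f, u }

From Tail → Body g v: add FIRST(Body) = { f, u }.
Tail → c f k contributes {c}.
Tail → u k contributes {u}.
Tail → u contributes {u}.
Union: FIRST(Tail) = { c, f, u }.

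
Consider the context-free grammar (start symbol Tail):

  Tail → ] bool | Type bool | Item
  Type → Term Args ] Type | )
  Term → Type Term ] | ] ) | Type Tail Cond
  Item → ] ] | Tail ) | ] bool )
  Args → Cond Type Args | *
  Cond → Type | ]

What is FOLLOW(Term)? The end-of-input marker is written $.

{ ), *, ] }

In Type → Term Args ] Type: add FIRST(Args ] Type) = { ), *, ] }.
In Term → Type Term ]: add FIRST(]) = { ] }.
Union: FOLLOW(Term) = { ), *, ] }.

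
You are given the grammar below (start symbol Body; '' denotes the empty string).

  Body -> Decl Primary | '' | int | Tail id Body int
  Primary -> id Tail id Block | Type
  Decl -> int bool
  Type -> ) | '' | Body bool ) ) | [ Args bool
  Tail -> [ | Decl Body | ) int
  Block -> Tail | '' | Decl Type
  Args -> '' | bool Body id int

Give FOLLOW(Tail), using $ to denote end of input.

{ $, bool, id, int }

In Body -> Tail id Body int: add FIRST(id Body int) = { id }.
In Primary -> id Tail id Block: add FIRST(id Block) = { id }.
In Block -> Tail: Tail is at the end, add FOLLOW(Block) = { $, bool, id, int }.
Union: FOLLOW(Tail) = { $, bool, id, int }.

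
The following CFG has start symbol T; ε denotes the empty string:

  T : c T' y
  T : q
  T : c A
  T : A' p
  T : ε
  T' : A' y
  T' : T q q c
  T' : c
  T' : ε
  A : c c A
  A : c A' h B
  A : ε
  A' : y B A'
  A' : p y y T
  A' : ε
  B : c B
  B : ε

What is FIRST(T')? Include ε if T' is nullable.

{ c, p, q, y, ε }

From T' : A' y: A' nullable, take FIRST(A') ∪ {y} = { p, y }.
From T' : T q q c: T nullable, take FIRST(T) ∪ {q} = { c, p, q, y }.
T' : c contributes {c}.
T' : ε contributes ε.
Union: FIRST(T') = { c, p, q, y, ε }.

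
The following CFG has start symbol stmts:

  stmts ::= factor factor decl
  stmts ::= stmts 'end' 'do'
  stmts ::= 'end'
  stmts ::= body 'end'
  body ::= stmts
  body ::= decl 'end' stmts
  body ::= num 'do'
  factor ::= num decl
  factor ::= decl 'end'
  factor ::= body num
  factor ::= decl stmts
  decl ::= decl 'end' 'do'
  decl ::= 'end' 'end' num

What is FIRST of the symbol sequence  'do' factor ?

'do' is a terminal; add {'do'} and stop.

{ 'do' }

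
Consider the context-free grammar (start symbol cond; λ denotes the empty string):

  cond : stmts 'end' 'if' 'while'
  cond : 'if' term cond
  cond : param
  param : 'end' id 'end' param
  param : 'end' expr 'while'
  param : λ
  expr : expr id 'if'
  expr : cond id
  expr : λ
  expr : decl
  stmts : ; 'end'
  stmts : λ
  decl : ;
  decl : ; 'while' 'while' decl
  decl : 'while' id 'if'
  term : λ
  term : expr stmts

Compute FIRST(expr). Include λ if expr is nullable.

{ 'end', 'if', 'while', ;, id, λ }

From expr : expr id 'if': expr nullable, take FIRST(expr) ∪ {id} = { 'end', 'if', 'while', ;, id }.
From expr : cond id: cond nullable, take FIRST(cond) ∪ {id} = { 'end', 'if', ;, id }.
expr : λ contributes λ.
From expr : decl: add FIRST(decl) = { 'while', ; }.
Union: FIRST(expr) = { 'end', 'if', 'while', ;, id, λ }.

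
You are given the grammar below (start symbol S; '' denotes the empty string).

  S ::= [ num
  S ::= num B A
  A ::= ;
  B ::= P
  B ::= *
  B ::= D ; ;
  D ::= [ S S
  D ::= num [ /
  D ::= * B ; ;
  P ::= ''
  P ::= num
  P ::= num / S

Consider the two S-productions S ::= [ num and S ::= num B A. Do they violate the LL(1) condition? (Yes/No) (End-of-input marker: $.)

No

FIRST([ num) = { [ } and FIRST(num B A) = { num }.
The FIRST sets are disjoint and neither alternative is nullable — no conflict.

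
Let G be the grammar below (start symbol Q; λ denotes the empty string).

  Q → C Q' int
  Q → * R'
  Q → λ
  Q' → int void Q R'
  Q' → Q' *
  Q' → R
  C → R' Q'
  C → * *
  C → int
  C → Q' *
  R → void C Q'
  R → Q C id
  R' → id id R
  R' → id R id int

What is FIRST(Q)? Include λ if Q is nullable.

From Q → C Q' int: add FIRST(C) = { *, id, int, void }.
Q → * R' contributes {*}.
Q → λ contributes λ.
Union: FIRST(Q) = { *, id, int, void, λ }.

{ *, id, int, void, λ }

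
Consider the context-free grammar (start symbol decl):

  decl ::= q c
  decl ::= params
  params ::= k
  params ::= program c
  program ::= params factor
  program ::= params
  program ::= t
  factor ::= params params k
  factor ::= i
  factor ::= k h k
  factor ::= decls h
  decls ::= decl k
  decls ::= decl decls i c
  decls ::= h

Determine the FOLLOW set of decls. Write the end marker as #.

{ h, i }

In factor ::= decls h: add FIRST(h) = { h }.
In decls ::= decl decls i c: add FIRST(i c) = { i }.
Union: FOLLOW(decls) = { h, i }.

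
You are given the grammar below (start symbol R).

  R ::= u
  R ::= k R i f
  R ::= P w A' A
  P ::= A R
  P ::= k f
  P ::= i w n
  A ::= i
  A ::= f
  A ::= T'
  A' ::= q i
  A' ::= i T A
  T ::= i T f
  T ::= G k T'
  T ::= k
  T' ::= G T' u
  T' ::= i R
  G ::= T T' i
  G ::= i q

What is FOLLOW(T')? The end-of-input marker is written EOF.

In A ::= T': T' is at the end, add FOLLOW(A) = { EOF, f, i, k, u, w }.
In T ::= G k T': T' is at the end, add FOLLOW(T) = { f, i, k }.
In T' ::= G T' u: add FIRST(u) = { u }.
In G ::= T T' i: add FIRST(i) = { i }.
Union: FOLLOW(T') = { EOF, f, i, k, u, w }.

{ EOF, f, i, k, u, w }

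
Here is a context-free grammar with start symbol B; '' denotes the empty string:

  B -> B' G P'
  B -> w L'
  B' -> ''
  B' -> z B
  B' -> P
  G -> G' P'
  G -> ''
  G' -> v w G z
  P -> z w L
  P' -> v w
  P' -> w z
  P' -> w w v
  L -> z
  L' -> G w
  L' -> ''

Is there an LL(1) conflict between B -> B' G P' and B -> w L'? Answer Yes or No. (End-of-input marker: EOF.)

Yes

FIRST(B' G P') = { v, w, z } and FIRST(w L') = { w }.
Both contain w, so the two alternatives are not disjoint — LL(1) conflict.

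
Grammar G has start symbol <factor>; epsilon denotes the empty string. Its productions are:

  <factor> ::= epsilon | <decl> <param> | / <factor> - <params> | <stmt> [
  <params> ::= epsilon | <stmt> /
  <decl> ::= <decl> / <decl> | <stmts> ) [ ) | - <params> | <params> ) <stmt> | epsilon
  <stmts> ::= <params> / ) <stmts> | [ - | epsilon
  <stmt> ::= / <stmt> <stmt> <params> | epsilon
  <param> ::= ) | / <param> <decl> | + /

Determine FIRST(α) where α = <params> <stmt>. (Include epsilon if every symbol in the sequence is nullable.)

{ /, epsilon }

Add FIRST(<params>)\{epsilon} = { / }; <params> is nullable, continue.
Add FIRST(<stmt>)\{epsilon} = { / }; <stmt> is nullable, continue.
Every symbol is nullable, so include epsilon.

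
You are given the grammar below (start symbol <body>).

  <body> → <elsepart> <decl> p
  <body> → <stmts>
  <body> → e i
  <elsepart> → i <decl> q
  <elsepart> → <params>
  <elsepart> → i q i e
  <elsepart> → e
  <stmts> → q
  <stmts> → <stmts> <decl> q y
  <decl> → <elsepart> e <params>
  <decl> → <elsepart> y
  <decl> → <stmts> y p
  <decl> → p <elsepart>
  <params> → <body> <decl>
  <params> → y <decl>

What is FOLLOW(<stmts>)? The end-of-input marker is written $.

{ $, e, i, p, q, y }

In <body> → <stmts>: <stmts> is at the end, add FOLLOW(<body>) = { $, e, i, p, q, y }.
In <stmts> → <stmts> <decl> q y: add FIRST(<decl> q y) = { e, i, p, q, y }.
In <decl> → <stmts> y p: add FIRST(y p) = { y }.
Union: FOLLOW(<stmts>) = { $, e, i, p, q, y }.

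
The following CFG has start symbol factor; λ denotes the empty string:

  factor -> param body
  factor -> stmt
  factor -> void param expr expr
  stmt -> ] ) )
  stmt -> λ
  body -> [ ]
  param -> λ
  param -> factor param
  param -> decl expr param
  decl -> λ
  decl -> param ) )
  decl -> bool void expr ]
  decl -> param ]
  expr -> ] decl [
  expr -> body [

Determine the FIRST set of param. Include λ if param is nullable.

{ ), [, ], bool, void, λ }

param -> λ contributes λ.
From param -> factor param: factor, param nullable, take FIRST(factor) ∪ FIRST(param) = { ), [, ], bool, void }; also λ since the whole RHS is nullable.
From param -> decl expr param: decl nullable, take FIRST(decl) ∪ FIRST(expr) = { ), [, ], bool, void }.
Union: FIRST(param) = { ), [, ], bool, void, λ }.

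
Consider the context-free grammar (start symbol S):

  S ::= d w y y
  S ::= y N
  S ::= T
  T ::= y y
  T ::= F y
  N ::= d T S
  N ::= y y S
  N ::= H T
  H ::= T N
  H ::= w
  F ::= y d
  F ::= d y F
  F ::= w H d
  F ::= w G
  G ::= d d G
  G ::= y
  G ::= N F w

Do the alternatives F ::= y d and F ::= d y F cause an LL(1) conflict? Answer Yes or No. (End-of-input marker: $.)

FIRST(y d) = { y } and FIRST(d y F) = { d }.
The FIRST sets are disjoint and neither alternative is nullable — no conflict.

No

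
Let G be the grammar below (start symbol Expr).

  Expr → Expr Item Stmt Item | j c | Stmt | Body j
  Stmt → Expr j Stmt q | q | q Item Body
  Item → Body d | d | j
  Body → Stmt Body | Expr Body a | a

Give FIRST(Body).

{ a, j, q }

From Body → Stmt Body: add FIRST(Stmt) = { a, j, q }.
From Body → Expr Body a: add FIRST(Expr) = { a, j, q }.
Body → a contributes {a}.
Union: FIRST(Body) = { a, j, q }.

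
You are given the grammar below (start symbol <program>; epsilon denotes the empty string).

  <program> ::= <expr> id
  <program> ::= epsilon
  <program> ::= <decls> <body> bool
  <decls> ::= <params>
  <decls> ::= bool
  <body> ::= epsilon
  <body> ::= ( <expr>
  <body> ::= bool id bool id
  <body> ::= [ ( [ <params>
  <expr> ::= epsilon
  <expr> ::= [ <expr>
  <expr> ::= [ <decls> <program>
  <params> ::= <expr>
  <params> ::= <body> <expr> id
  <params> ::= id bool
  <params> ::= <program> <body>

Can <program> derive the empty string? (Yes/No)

Yes

<program> has an epsilon-production, so <program> ⇒ epsilon.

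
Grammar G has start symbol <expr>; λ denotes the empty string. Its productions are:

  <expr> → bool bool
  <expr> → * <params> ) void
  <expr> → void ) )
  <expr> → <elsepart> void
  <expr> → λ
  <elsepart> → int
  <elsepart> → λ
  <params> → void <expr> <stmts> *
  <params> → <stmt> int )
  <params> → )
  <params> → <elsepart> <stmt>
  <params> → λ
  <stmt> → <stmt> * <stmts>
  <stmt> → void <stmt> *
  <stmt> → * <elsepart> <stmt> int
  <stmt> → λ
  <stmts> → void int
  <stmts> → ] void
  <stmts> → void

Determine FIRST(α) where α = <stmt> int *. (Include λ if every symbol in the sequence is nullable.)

{ *, int, void }

Add FIRST(<stmt>)\{λ} = { *, void }; <stmt> is nullable, continue.
int is a terminal; add {int} and stop.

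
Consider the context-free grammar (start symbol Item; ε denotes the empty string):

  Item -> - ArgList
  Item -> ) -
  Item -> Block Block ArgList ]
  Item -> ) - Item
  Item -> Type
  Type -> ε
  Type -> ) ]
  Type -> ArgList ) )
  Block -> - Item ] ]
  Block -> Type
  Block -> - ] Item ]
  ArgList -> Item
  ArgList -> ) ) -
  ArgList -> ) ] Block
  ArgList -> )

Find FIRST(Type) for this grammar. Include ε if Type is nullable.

{ ), -, ], ε }

Type -> ε contributes ε.
Type -> ) ] contributes {)}.
From Type -> ArgList ) ): ArgList nullable, take FIRST(ArgList) ∪ {)} = { ), -, ] }.
Union: FIRST(Type) = { ), -, ], ε }.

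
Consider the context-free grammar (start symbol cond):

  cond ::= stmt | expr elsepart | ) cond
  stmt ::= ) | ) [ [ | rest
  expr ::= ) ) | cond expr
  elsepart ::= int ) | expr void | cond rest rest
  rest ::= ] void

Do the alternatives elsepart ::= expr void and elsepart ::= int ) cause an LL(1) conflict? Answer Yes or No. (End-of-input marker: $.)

No

FIRST(expr void) = { ), ] } and FIRST(int )) = { int }.
The FIRST sets are disjoint and neither alternative is nullable — no conflict.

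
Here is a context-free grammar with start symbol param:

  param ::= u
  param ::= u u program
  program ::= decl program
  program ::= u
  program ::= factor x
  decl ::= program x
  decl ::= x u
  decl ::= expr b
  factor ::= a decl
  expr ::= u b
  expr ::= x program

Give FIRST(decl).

From decl ::= program x: add FIRST(program) = { a, u, x }.
decl ::= x u contributes {x}.
From decl ::= expr b: add FIRST(expr) = { u, x }.
Union: FIRST(decl) = { a, u, x }.

{ a, u, x }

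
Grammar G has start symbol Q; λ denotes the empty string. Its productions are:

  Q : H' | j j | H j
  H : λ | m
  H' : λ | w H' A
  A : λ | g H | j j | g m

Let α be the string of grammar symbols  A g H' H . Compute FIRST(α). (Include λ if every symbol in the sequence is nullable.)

{ g, j }

Add FIRST(A)\{λ} = { g, j }; A is nullable, continue.
g is a terminal; add {g} and stop.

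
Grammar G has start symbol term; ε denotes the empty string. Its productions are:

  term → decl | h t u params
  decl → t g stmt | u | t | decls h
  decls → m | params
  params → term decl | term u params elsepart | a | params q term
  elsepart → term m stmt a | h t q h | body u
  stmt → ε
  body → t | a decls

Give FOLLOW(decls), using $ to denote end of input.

{ h, u }

In decl → decls h: add FIRST(h) = { h }.
In body → a decls: decls is at the end, add FOLLOW(body) = { u }.
Union: FOLLOW(decls) = { h, u }.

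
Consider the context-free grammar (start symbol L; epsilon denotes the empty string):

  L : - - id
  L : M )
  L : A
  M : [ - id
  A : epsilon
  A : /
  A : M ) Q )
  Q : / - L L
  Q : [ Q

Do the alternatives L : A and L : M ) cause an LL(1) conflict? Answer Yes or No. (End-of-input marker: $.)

FIRST(A) = { /, [, epsilon } and FIRST(M )) = { [ }.
Both contain [, so the two alternatives are not disjoint — LL(1) conflict.

Yes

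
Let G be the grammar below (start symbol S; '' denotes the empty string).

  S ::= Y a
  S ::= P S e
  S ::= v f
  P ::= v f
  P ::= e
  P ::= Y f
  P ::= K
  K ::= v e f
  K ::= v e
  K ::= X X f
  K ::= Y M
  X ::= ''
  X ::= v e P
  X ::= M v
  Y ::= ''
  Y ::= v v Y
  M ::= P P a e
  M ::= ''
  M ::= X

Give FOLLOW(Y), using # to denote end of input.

In S ::= Y a: add FIRST(a) = { a }.
In P ::= Y f: add FIRST(f) = { f }.
In K ::= Y M: add FIRST(M)\{''} = { a, e, f, v }.
  Since M is nullable, also add FOLLOW(K) = { a, e, f, v }.
In Y ::= v v Y: Y is at the end, add FOLLOW(Y) = { a, e, f, v }.
Union: FOLLOW(Y) = { a, e, f, v }.

{ a, e, f, v }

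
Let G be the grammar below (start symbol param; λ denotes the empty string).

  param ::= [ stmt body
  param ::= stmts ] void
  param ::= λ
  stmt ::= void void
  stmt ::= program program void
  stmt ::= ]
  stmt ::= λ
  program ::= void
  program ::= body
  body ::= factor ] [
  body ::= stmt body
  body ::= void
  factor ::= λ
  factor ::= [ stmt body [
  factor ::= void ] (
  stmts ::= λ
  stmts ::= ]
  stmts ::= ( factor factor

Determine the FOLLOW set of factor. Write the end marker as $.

{ [, ], void }

In body ::= factor ] [: add FIRST(] [) = { ] }.
In stmts ::= ( factor factor: add FIRST(factor)\{λ} = { [, void }.
  Since factor is nullable, also add FOLLOW(stmts) = { ] }.
In stmts ::= ( factor factor: factor is at the end, add FOLLOW(stmts) = { ] }.
Union: FOLLOW(factor) = { [, ], void }.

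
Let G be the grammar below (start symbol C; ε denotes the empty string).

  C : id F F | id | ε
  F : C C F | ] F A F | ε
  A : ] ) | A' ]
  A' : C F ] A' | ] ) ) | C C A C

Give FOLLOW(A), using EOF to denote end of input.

{ EOF, ], id }

In F : ] F A F: add FIRST(F)\{ε} = { ], id }.
  Since F is nullable, also add FOLLOW(F) = { EOF, ], id }.
In A' : C C A C: add FIRST(C)\{ε} = { id }.
  Since C is nullable, also add FOLLOW(A') = { ] }.
Union: FOLLOW(A) = { EOF, ], id }.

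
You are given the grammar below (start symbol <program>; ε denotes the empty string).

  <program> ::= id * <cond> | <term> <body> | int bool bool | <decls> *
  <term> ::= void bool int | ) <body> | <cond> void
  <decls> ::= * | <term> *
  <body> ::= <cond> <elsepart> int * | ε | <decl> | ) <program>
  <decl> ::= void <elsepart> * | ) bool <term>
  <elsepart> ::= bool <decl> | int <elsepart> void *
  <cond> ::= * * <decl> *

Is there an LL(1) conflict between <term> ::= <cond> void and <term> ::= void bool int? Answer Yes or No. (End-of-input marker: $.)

No

FIRST(<cond> void) = { * } and FIRST(void bool int) = { void }.
The FIRST sets are disjoint and neither alternative is nullable — no conflict.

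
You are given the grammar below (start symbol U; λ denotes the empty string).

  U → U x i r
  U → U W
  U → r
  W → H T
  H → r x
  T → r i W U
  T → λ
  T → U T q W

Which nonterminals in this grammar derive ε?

{ T }

Directly nullable (have an λ-production): T.
No other nonterminal has a production whose RHS symbols are all nullable.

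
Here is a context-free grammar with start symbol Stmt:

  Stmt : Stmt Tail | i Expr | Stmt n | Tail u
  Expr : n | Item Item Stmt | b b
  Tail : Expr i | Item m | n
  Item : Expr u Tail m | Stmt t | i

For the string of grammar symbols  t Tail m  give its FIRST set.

{ t }

t is a terminal; add {t} and stop.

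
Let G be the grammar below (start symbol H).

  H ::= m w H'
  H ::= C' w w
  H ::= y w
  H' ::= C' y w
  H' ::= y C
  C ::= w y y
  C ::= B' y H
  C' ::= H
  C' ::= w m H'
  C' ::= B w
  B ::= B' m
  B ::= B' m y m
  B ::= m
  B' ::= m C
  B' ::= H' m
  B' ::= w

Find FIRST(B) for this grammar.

{ m, w, y }

From B ::= B' m: add FIRST(B') = { m, w, y }.
From B ::= B' m y m: add FIRST(B') = { m, w, y }.
B ::= m contributes {m}.
Union: FIRST(B) = { m, w, y }.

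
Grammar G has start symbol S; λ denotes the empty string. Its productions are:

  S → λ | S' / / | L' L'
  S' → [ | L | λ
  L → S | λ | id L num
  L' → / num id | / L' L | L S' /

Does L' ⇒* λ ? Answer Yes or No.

No

Nullable nonterminals: L, S, S'.
No production of L' has an RHS whose symbols are all nullable, so L' is not nullable.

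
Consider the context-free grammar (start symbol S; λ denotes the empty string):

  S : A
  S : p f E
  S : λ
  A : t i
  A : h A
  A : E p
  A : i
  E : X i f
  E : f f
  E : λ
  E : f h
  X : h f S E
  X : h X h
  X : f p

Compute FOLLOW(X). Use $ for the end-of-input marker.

In E : X i f: add FIRST(i f) = { i }.
In X : h X h: add FIRST(h) = { h }.
Union: FOLLOW(X) = { h, i }.

{ h, i }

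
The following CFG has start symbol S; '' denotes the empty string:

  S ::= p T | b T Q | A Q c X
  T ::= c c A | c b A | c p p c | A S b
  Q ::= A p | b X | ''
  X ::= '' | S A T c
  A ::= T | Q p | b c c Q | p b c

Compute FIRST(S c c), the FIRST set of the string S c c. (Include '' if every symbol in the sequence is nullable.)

Add FIRST(S) = { b, c, p }; S is not nullable, stop.

{ b, c, p }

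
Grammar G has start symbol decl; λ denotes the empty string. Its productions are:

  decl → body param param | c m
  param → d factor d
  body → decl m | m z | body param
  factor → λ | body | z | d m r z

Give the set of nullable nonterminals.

Directly nullable (have an λ-production): factor.
No other nonterminal has a production whose RHS symbols are all nullable.

{ factor }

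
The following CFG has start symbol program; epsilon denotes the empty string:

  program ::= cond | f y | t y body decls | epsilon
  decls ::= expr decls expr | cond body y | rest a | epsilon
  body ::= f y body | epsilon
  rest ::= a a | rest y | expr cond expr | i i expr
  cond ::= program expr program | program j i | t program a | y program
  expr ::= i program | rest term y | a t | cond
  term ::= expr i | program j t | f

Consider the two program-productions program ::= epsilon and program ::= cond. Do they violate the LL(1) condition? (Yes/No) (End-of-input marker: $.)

FIRST(epsilon) = { epsilon } and FIRST(cond) = { a, f, i, j, t, y }.
The first alternative is nullable and FOLLOW(program) = { $, a, f, i, j, t, y } shares a with FIRST of the second — conflict.

Yes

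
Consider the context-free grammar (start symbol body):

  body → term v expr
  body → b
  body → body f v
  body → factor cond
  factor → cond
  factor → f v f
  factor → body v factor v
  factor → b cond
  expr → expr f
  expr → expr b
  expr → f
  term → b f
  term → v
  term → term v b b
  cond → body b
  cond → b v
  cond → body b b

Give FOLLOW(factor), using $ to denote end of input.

In body → factor cond: add FIRST(cond) = { b, f, v }.
In factor → body v factor v: add FIRST(v) = { v }.
Union: FOLLOW(factor) = { b, f, v }.

{ b, f, v }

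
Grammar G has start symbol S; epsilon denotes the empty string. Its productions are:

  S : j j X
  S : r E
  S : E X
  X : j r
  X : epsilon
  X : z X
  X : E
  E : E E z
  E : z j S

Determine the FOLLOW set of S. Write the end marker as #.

S is the start symbol, so # ∈ FOLLOW(S).
In E : z j S: S is at the end, add FOLLOW(E) = { #, j, z }.
Union: FOLLOW(S) = { #, j, z }.

{ #, j, z }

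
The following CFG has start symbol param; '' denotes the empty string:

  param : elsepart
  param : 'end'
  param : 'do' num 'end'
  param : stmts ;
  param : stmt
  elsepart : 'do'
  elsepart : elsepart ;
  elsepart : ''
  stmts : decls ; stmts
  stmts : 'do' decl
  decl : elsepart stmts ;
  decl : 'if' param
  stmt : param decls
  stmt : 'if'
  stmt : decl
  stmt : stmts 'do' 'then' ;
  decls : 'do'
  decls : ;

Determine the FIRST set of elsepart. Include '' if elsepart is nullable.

elsepart : 'do' contributes {'do'}.
From elsepart : elsepart ;: elsepart nullable, take FIRST(elsepart) ∪ {;} = { 'do', ; }.
elsepart : '' contributes ''.
Union: FIRST(elsepart) = { 'do', ;, '' }.

{ 'do', ;, '' }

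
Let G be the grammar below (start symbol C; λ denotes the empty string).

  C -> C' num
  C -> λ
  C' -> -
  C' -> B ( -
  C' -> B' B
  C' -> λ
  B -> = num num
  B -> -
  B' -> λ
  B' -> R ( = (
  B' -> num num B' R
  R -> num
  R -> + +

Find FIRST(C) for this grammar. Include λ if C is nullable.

From C -> C' num: C' nullable, take FIRST(C') ∪ {num} = { +, -, =, num }.
C -> λ contributes λ.
Union: FIRST(C) = { +, -, =, num, λ }.

{ +, -, =, num, λ }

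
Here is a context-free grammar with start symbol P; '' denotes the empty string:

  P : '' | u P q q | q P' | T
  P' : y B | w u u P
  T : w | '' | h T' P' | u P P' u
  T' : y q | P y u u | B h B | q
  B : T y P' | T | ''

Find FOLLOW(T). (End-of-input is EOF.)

In P : T: T is at the end, add FOLLOW(P) = { EOF, h, q, u, w, y }.
In B : T y P': add FIRST(y P') = { y }.
In B : T: T is at the end, add FOLLOW(B) = { EOF, h, q, u, w, y }.
Union: FOLLOW(T) = { EOF, h, q, u, w, y }.

{ EOF, h, q, u, w, y }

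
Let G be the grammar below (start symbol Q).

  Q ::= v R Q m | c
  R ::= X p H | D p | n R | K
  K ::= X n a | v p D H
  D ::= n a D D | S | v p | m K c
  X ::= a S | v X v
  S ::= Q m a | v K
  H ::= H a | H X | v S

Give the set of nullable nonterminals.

{ } (none)

No nonterminal has an empty production or an RHS whose symbols are all nullable.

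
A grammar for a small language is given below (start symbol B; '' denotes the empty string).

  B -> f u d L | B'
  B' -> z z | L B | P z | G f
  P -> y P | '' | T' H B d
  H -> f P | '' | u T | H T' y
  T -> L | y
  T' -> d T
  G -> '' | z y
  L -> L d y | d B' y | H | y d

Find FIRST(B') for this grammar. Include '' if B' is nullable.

{ d, f, u, y, z }

B' -> z z contributes {z}.
From B' -> L B: L nullable, take FIRST(L) ∪ FIRST(B) = { d, f, u, y, z }.
From B' -> P z: P nullable, take FIRST(P) ∪ {z} = { d, y, z }.
From B' -> G f: G nullable, take FIRST(G) ∪ {f} = { f, z }.
Union: FIRST(B') = { d, f, u, y, z }.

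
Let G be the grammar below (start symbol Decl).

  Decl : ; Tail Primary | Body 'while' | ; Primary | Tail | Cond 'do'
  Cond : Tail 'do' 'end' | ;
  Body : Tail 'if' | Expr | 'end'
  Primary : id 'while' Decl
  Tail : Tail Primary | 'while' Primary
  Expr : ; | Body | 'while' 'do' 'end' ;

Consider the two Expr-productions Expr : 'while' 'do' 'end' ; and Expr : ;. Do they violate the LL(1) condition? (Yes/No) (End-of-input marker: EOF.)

FIRST('while' 'do' 'end' ;) = { 'while' } and FIRST(;) = { ; }.
The FIRST sets are disjoint and neither alternative is nullable — no conflict.

No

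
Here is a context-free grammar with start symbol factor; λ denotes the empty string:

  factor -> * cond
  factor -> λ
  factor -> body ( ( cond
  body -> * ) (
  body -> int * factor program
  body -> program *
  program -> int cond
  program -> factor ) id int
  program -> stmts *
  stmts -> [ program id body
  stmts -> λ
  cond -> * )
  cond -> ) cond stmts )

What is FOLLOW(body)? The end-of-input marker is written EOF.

{ (, ), * }

In factor -> body ( ( cond: add FIRST(( ( cond) = { ( }.
In stmts -> [ program id body: body is at the end, add FOLLOW(stmts) = { ), * }.
Union: FOLLOW(body) = { (, ), * }.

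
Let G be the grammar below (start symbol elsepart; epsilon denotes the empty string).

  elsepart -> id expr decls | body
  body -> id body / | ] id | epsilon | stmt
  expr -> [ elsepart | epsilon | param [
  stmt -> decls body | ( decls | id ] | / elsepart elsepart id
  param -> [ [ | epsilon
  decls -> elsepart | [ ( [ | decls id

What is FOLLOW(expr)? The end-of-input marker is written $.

In elsepart -> id expr decls: add FIRST(decls)\{epsilon} = { (, /, [, ], id }.
  Since decls is nullable, also add FOLLOW(elsepart) = { $, (, /, [, ], id }.
Union: FOLLOW(expr) = { $, (, /, [, ], id }.

{ $, (, /, [, ], id }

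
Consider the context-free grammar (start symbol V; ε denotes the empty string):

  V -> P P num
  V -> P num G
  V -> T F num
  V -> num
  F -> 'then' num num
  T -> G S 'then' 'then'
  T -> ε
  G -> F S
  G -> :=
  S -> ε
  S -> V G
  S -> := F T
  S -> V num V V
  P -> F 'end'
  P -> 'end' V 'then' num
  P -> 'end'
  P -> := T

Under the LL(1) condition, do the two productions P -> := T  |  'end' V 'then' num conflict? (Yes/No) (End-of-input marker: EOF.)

No

FIRST(:= T) = { := } and FIRST('end' V 'then' num) = { 'end' }.
The FIRST sets are disjoint and neither alternative is nullable — no conflict.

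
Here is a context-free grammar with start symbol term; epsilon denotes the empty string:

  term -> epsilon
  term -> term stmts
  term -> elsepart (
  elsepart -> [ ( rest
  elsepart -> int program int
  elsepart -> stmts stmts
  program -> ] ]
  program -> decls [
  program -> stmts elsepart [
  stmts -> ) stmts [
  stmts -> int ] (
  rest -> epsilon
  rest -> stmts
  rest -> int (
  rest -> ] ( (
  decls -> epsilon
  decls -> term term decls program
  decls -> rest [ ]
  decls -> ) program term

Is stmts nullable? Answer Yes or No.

Nullable nonterminals: decls, rest, term.
No production of stmts has an RHS whose symbols are all nullable, so stmts is not nullable.

No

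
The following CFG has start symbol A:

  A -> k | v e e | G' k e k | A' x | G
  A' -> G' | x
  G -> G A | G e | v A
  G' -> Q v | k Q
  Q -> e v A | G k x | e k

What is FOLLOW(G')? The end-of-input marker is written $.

{ k, x }

In A -> G' k e k: add FIRST(k e k) = { k }.
In A' -> G': G' is at the end, add FOLLOW(A') = { x }.
Union: FOLLOW(G') = { k, x }.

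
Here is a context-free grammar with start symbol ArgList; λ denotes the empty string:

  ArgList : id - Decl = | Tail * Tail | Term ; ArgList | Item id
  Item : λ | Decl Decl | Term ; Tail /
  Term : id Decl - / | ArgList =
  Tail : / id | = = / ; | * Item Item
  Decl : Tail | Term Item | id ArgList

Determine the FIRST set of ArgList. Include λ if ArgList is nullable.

{ *, /, =, id }

ArgList : id - Decl = contributes {id}.
From ArgList : Tail * Tail: add FIRST(Tail) = { *, /, = }.
From ArgList : Term ; ArgList: add FIRST(Term) = { *, /, =, id }.
From ArgList : Item id: Item nullable, take FIRST(Item) ∪ {id} = { *, /, =, id }.
Union: FIRST(ArgList) = { *, /, =, id }.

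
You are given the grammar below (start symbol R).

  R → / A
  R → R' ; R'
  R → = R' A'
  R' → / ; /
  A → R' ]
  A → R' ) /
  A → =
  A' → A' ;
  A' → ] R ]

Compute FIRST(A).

{ /, = }

From A → R' ]: add FIRST(R') = { / }.
From A → R' ) /: add FIRST(R') = { / }.
A → = contributes {=}.
Union: FIRST(A) = { /, = }.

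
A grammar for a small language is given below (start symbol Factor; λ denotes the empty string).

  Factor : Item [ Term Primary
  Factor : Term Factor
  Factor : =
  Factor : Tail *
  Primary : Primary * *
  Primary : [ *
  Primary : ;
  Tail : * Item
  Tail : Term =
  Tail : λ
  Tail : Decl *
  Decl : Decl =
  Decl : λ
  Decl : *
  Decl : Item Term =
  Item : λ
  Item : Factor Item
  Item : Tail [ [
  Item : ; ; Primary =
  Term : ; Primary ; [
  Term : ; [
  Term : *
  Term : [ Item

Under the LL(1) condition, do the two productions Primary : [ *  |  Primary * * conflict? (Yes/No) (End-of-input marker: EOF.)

FIRST([ *) = { [ } and FIRST(Primary * *) = { ;, [ }.
Both contain [, so the two alternatives are not disjoint — LL(1) conflict.

Yes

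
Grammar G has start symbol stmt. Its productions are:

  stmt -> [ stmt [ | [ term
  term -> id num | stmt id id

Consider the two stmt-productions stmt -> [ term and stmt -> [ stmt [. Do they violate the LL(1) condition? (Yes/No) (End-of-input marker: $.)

FIRST([ term) = { [ } and FIRST([ stmt [) = { [ }.
Both contain [, so the two alternatives are not disjoint — LL(1) conflict.

Yes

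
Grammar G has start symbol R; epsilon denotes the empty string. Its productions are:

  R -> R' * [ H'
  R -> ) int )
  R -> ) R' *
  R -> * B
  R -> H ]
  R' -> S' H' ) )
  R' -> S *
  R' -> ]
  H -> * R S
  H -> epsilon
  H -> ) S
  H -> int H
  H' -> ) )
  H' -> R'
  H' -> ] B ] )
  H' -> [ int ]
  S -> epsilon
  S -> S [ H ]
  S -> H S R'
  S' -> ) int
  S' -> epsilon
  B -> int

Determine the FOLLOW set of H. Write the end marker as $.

In R -> H ]: add FIRST(]) = { ] }.
In H -> int H: H is at the end, add FOLLOW(H) = { ), *, [, ], int }.
In S -> S [ H ]: add FIRST(]) = { ] }.
In S -> H S R': add FIRST(S R') = { ), *, [, ], int }.
Union: FOLLOW(H) = { ), *, [, ], int }.

{ ), *, [, ], int }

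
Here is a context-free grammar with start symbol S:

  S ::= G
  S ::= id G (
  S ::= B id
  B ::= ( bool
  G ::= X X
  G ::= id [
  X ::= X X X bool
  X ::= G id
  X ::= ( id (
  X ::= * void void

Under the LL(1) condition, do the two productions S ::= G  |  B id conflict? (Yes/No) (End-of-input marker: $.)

FIRST(G) = { (, *, id } and FIRST(B id) = { ( }.
Both contain (, so the two alternatives are not disjoint — LL(1) conflict.

Yes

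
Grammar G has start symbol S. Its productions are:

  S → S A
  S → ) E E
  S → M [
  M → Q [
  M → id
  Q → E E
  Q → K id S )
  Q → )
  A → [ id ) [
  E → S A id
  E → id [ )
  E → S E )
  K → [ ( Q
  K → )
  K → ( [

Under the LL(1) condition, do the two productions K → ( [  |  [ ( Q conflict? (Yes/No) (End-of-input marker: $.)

FIRST(( [) = { ( } and FIRST([ ( Q) = { [ }.
The FIRST sets are disjoint and neither alternative is nullable — no conflict.

No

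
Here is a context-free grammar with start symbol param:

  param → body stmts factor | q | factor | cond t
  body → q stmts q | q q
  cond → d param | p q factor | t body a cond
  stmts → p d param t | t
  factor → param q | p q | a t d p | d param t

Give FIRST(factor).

From factor → param q: add FIRST(param) = { a, d, p, q, t }.
factor → p q contributes {p}.
factor → a t d p contributes {a}.
factor → d param t contributes {d}.
Union: FIRST(factor) = { a, d, p, q, t }.

{ a, d, p, q, t }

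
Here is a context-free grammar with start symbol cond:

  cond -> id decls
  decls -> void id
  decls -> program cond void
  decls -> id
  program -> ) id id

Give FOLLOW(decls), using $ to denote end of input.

{ $, void }

In cond -> id decls: decls is at the end, add FOLLOW(cond) = { $, void }.
Union: FOLLOW(decls) = { $, void }.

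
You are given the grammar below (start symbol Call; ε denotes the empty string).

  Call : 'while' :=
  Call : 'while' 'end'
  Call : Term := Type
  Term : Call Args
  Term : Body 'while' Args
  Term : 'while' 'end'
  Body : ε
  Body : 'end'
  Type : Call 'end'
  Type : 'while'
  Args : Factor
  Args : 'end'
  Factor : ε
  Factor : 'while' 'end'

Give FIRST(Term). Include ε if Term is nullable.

From Term : Call Args: add FIRST(Call) = { 'end', 'while' }.
From Term : Body 'while' Args: Body nullable, take FIRST(Body) ∪ {'while'} = { 'end', 'while' }.
Term : 'while' 'end' contributes {'while'}.
Union: FIRST(Term) = { 'end', 'while' }.

{ 'end', 'while' }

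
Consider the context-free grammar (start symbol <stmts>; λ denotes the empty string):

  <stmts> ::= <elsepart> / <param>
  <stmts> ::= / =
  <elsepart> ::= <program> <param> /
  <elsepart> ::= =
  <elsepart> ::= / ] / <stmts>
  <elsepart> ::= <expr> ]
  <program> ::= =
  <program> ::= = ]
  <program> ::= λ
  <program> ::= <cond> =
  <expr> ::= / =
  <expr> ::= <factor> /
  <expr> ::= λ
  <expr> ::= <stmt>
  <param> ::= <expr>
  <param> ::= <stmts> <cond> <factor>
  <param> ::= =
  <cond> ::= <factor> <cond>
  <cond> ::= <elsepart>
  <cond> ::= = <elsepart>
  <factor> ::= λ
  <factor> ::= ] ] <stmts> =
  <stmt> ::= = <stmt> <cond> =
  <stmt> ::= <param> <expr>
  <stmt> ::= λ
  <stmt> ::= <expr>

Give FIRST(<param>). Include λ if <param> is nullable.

{ /, =, ], λ }

From <param> ::= <expr>: add FIRST(<expr>) = { /, =, ], λ } (including λ since <expr> is nullable).
From <param> ::= <stmts> <cond> <factor>: add FIRST(<stmts>) = { /, =, ] }.
<param> ::= = contributes {=}.
Union: FIRST(<param>) = { /, =, ], λ }.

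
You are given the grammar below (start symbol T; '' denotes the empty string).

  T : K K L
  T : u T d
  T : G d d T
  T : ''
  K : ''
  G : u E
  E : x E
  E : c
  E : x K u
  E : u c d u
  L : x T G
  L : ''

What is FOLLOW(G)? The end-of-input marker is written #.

In T : G d d T: add FIRST(d d T) = { d }.
In L : x T G: G is at the end, add FOLLOW(L) = { #, d, u }.
Union: FOLLOW(G) = { #, d, u }.

{ #, d, u }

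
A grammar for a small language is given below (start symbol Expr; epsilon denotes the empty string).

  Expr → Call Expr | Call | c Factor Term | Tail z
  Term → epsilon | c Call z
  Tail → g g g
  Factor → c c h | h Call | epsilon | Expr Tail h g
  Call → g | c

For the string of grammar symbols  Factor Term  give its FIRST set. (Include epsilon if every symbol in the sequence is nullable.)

{ c, g, h, epsilon }

Add FIRST(Factor)\{epsilon} = { c, g, h }; Factor is nullable, continue.
Add FIRST(Term)\{epsilon} = { c }; Term is nullable, continue.
Every symbol is nullable, so include epsilon.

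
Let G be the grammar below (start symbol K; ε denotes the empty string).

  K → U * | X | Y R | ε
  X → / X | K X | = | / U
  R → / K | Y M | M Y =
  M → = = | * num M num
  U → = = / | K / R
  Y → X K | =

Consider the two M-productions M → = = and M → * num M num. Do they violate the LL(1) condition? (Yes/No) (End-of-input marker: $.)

FIRST(= =) = { = } and FIRST(* num M num) = { * }.
The FIRST sets are disjoint and neither alternative is nullable — no conflict.

No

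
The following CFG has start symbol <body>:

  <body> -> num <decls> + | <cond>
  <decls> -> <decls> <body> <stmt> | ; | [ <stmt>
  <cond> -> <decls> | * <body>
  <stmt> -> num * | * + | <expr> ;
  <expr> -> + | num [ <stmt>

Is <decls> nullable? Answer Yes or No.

No

No nonterminal in this grammar is nullable.
No production of <decls> has an RHS whose symbols are all nullable, so <decls> is not nullable.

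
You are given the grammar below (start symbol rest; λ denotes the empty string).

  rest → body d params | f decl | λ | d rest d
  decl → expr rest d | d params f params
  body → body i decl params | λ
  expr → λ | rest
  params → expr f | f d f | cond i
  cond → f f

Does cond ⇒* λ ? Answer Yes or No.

No

Nullable nonterminals: body, expr, rest.
No production of cond has an RHS whose symbols are all nullable, so cond is not nullable.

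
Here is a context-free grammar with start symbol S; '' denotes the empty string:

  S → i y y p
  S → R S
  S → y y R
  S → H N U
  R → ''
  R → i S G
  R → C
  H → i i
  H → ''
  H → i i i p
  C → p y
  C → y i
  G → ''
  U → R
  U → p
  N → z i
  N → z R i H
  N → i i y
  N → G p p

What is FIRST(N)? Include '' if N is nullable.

N → z i contributes {z}.
N → z R i H contributes {z}.
N → i i y contributes {i}.
From N → G p p: G nullable, take FIRST(G) ∪ {p} = { p }.
Union: FIRST(N) = { i, p, z }.

{ i, p, z }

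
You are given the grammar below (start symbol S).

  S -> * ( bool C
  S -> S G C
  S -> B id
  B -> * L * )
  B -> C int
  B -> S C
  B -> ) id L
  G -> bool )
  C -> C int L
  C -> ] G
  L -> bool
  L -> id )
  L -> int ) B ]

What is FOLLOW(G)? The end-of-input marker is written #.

{ #, ], bool, id, int }

In S -> S G C: add FIRST(C) = { ] }.
In C -> ] G: G is at the end, add FOLLOW(C) = { #, ], bool, id, int }.
Union: FOLLOW(G) = { #, ], bool, id, int }.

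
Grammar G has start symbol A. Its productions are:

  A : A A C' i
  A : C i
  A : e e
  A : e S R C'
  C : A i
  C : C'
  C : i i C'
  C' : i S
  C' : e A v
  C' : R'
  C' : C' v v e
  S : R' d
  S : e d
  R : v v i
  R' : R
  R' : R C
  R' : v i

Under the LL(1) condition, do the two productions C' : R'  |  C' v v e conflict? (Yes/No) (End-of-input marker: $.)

FIRST(R') = { v } and FIRST(C' v v e) = { e, i, v }.
Both contain v, so the two alternatives are not disjoint — LL(1) conflict.

Yes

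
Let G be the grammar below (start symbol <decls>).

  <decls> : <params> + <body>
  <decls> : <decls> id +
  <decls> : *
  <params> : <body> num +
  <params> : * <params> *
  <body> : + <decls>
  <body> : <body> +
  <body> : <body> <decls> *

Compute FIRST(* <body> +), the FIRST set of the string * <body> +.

* is a terminal; add {*} and stop.

{ * }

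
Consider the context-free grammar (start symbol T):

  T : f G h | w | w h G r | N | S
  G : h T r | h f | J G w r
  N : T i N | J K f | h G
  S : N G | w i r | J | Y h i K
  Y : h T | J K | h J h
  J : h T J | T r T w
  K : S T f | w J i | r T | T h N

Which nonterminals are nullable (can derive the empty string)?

{ } (none)

No nonterminal has an empty production or an RHS whose symbols are all nullable.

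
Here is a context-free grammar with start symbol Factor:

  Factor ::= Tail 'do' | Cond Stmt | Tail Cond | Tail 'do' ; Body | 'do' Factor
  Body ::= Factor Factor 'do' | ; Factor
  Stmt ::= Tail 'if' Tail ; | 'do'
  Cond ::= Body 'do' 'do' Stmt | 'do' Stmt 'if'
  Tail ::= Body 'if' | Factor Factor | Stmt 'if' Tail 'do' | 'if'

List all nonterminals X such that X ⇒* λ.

No nonterminal has an empty production or an RHS whose symbols are all nullable.

{ } (none)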